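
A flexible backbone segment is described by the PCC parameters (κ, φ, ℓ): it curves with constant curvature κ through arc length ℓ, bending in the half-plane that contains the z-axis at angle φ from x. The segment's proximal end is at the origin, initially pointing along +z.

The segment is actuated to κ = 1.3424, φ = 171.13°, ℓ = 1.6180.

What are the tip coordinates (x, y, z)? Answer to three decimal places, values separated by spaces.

-1.152 0.180 0.614

θ = κ·ℓ = 1.3424 × 1.6180 = 2.17200 rad
ρ = (1 − cos θ)/κ = (1 − -0.56564)/1.3424 = 1.16630
z = sin θ / κ = 0.82465/1.3424 = 0.61431
x = ρ cos φ = 1.16630 × cos(171.13°) = -1.15235
y = ρ sin φ = 1.16630 × sin(171.13°) = 0.17984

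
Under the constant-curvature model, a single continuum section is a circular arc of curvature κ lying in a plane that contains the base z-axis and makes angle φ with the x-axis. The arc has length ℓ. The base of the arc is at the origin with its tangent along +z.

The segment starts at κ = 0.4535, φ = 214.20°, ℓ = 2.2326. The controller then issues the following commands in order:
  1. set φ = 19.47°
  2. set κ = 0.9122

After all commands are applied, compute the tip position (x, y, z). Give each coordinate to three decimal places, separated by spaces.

1.498 0.530 0.979

initial: κ=0.4535, φ=214.20°, ℓ=2.2326
cmd 1: set φ=19.47° → (κ,φ,ℓ)=(0.4535,19.47°,2.2326) → tip=(0.9776,0.3456,1.8702)
cmd 2: set κ=0.9122 → (κ,φ,ℓ)=(0.9122,19.47°,2.2326) → tip=(1.4978,0.5295,0.9795)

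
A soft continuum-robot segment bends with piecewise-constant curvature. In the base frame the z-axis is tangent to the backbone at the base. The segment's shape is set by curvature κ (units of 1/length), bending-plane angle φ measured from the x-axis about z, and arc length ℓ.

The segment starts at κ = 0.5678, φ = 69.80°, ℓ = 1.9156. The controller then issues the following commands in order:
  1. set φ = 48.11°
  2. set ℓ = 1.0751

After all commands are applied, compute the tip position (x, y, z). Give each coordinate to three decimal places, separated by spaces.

0.212 0.237 1.010

initial: κ=0.5678, φ=69.80°, ℓ=1.9156
cmd 1: set φ=48.11° → (κ,φ,ℓ)=(0.5678,48.11°,1.9156) → tip=(0.6297,0.7020,1.5596)
cmd 2: set ℓ=1.0751 → (κ,φ,ℓ)=(0.5678,48.11°,1.0751) → tip=(0.2124,0.2368,1.0096)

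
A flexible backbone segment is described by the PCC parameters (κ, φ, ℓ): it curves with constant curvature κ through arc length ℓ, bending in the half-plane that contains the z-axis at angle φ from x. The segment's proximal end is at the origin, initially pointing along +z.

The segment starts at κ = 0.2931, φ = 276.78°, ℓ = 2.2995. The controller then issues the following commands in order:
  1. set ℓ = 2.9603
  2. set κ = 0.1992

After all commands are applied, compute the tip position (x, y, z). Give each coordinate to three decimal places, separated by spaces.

initial: κ=0.2931, φ=276.78°, ℓ=2.2995
cmd 1: set ℓ=2.9603 → (κ,φ,ℓ)=(0.2931,276.78°,2.9603) → tip=(0.1423,-1.1973,2.6026)
cmd 2: set κ=0.1992 → (κ,φ,ℓ)=(0.1992,276.78°,2.9603) → tip=(0.1001,-0.8419,2.7917)

0.100 -0.842 2.792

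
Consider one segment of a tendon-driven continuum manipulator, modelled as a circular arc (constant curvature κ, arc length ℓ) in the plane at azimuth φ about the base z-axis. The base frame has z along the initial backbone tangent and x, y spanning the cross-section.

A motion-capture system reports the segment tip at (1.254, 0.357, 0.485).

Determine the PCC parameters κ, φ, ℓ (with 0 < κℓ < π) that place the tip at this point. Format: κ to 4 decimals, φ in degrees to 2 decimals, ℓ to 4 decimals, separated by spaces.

1.3475 15.89 1.8029

ρ = √(x²+y²) = √(1.254² + 0.357²) = 1.30383
φ = atan2(y, x) mod 360° = atan2(0.357, 1.254) = 15.8911°
|p|² = ρ² + z² = 1.30383² + 0.485² = 1.93519
κ = 2ρ / |p|² = 2×1.30383 / 1.93519 = 1.34749
θ = 2·atan2(ρ, z) = 2·atan2(1.30383, 0.485) = 2.42935 rad
ℓ = θ/κ = 2.42935/1.34749 = 1.80287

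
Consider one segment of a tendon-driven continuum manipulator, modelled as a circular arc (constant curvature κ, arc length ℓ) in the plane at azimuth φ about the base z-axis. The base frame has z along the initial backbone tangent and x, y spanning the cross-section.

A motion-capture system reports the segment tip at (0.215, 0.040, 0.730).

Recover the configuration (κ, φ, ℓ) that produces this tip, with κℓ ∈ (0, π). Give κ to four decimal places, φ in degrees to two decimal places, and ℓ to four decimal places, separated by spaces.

0.7532 10.54 0.7729

ρ = √(x²+y²) = √(0.215² + 0.040²) = 0.21869
φ = atan2(y, x) mod 360° = atan2(0.040, 0.215) = 10.5392°
|p|² = ρ² + z² = 0.21869² + 0.730² = 0.58072
κ = 2ρ / |p|² = 2×0.21869 / 0.58072 = 0.75316
θ = 2·atan2(ρ, z) = 2·atan2(0.21869, 0.730) = 0.58213 rad
ℓ = θ/κ = 0.58213/0.75316 = 0.77292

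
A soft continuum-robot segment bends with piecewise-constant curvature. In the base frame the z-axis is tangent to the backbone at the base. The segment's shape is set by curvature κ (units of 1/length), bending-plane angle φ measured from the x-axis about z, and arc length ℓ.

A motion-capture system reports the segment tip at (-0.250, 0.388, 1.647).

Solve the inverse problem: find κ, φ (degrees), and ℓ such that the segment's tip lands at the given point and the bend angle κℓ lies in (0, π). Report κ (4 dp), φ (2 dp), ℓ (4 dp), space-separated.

0.3155 122.79 1.7319

ρ = √(x²+y²) = √(-0.250² + 0.388²) = 0.46157
φ = atan2(y, x) mod 360° = atan2(0.388, -0.250) = 122.7949°
|p|² = ρ² + z² = 0.46157² + 1.647² = 2.92565
κ = 2ρ / |p|² = 2×0.46157 / 2.92565 = 0.31553
θ = 2·atan2(ρ, z) = 2·atan2(0.46157, 1.647) = 0.54648 rad
ℓ = θ/κ = 0.54648/0.31553 = 1.73192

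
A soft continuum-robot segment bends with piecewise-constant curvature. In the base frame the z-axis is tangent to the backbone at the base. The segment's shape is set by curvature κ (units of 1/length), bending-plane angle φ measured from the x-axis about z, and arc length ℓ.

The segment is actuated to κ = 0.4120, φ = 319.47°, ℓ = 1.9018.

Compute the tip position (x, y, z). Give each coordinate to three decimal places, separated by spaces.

θ = κ·ℓ = 0.4120 × 1.9018 = 0.78354 rad
ρ = (1 − cos θ)/κ = (1 − 0.70842)/0.4120 = 0.70772
z = sin θ / κ = 0.70579/0.4120 = 1.71309
x = ρ cos φ = 0.70772 × cos(319.47°) = 0.53792
y = ρ sin φ = 0.70772 × sin(319.47°) = -0.45991

0.538 -0.460 1.713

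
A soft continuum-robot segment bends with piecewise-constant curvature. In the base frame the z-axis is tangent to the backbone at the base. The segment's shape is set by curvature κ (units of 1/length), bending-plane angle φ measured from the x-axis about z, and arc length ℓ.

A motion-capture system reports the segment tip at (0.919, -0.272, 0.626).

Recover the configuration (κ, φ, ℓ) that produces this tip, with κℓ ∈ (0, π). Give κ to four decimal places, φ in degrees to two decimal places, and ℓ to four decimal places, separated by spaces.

1.4627 343.51 1.3566

ρ = √(x²+y²) = √(0.919² + -0.272²) = 0.95841
φ = atan2(y, x) mod 360° = atan2(-0.272, 0.919) = 343.5126°
|p|² = ρ² + z² = 0.95841² + 0.626² = 1.31042
κ = 2ρ / |p|² = 2×0.95841 / 1.31042 = 1.46275
θ = 2·atan2(ρ, z) = 2·atan2(0.95841, 0.626) = 1.98440 rad
ℓ = θ/κ = 1.98440/1.46275 = 1.35662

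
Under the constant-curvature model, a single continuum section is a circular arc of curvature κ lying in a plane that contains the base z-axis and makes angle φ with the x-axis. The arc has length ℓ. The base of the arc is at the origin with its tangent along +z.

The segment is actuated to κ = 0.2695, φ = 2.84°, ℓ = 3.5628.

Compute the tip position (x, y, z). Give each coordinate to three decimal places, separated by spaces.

1.581 0.078 3.040

θ = κ·ℓ = 0.2695 × 3.5628 = 0.96017 rad
ρ = (1 − cos θ)/κ = (1 − 0.57338)/0.2695 = 1.58302
z = sin θ / κ = 0.81929/0.2695 = 3.04004
x = ρ cos φ = 1.58302 × cos(2.84°) = 1.58107
y = ρ sin φ = 1.58302 × sin(2.84°) = 0.07843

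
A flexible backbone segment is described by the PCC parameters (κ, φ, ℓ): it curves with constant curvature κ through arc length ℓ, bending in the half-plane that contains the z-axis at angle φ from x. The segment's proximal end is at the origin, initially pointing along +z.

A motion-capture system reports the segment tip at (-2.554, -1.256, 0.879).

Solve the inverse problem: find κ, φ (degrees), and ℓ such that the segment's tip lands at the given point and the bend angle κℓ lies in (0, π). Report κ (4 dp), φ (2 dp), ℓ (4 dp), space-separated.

ρ = √(x²+y²) = √(-2.554² + -1.256²) = 2.84613
φ = atan2(y, x) mod 360° = atan2(-1.256, -2.554) = 206.1869°
|p|² = ρ² + z² = 2.84613² + 0.879² = 8.87309
κ = 2ρ / |p|² = 2×2.84613 / 8.87309 = 0.64152
θ = 2·atan2(ρ, z) = 2·atan2(2.84613, 0.879) = 2.54250 rad
ℓ = θ/κ = 2.54250/0.64152 = 3.96325

0.6415 206.19 3.9632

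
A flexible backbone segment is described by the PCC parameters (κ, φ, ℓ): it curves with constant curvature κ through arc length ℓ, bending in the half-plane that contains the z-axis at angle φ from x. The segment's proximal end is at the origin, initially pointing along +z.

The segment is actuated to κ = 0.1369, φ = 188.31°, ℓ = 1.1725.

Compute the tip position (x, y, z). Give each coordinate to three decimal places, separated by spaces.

θ = κ·ℓ = 0.1369 × 1.1725 = 0.16052 rad
ρ = (1 − cos θ)/κ = (1 − 0.98715)/0.1369 = 0.09390
z = sin θ / κ = 0.15983/0.1369 = 1.16747
x = ρ cos φ = 0.09390 × cos(188.31°) = -0.09291
y = ρ sin φ = 0.09390 × sin(188.31°) = -0.01357

-0.093 -0.014 1.167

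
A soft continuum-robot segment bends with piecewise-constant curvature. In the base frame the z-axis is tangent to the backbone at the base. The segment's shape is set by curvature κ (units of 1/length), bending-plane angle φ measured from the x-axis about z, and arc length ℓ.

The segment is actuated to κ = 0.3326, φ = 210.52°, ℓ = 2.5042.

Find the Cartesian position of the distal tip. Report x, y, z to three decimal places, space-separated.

θ = κ·ℓ = 0.3326 × 2.5042 = 0.83290 rad
ρ = (1 − cos θ)/κ = (1 − 0.67274)/0.3326 = 0.98396
z = sin θ / κ = 0.73988/0.3326 = 2.22454
x = ρ cos φ = 0.98396 × cos(210.52°) = -0.84763
y = ρ sin φ = 0.98396 × sin(210.52°) = -0.49969

-0.848 -0.500 2.225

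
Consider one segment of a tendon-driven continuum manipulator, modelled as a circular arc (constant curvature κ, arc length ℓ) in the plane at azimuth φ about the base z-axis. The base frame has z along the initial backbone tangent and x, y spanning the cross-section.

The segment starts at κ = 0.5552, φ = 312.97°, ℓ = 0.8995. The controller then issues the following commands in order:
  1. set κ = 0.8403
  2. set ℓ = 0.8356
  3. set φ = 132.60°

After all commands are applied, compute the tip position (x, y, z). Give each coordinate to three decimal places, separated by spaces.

initial: κ=0.5552, φ=312.97°, ℓ=0.8995
cmd 1: set κ=0.8403 → (κ,φ,ℓ)=(0.8403,312.97°,0.8995) → tip=(0.2209,-0.2371,0.8163)
cmd 2: set ℓ=0.8356 → (κ,φ,ℓ)=(0.8403,312.97°,0.8356) → tip=(0.1919,-0.2060,0.7686)
cmd 3: set φ=132.60° → (κ,φ,ℓ)=(0.8403,132.60°,0.8356) → tip=(-0.1905,0.2072,0.7686)

-0.191 0.207 0.769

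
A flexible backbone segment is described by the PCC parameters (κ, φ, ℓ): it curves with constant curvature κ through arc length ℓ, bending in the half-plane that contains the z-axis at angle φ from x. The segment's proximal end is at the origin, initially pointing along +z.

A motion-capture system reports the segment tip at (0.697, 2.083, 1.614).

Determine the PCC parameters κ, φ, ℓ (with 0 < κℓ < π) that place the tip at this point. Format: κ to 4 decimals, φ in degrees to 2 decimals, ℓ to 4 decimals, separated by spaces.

0.5913 71.50 3.1697

ρ = √(x²+y²) = √(0.697² + 2.083²) = 2.19652
φ = atan2(y, x) mod 360° = atan2(2.083, 0.697) = 71.4991°
|p|² = ρ² + z² = 2.19652² + 1.614² = 7.42969
κ = 2ρ / |p|² = 2×2.19652 / 7.42969 = 0.59128
θ = 2·atan2(ρ, z) = 2·atan2(2.19652, 1.614) = 1.87419 rad
ℓ = θ/κ = 1.87419/0.59128 = 3.16971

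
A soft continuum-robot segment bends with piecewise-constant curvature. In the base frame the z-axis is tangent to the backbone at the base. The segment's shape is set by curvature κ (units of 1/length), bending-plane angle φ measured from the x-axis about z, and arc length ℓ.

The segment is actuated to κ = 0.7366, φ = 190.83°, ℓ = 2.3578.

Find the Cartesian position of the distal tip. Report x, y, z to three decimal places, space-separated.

-1.554 -0.297 1.339

θ = κ·ℓ = 0.7366 × 2.3578 = 1.73676 rad
ρ = (1 − cos θ)/κ = (1 − -0.16520)/0.7366 = 1.58186
z = sin θ / κ = 0.98626/0.7366 = 1.33894
x = ρ cos φ = 1.58186 × cos(190.83°) = -1.55369
y = ρ sin φ = 1.58186 × sin(190.83°) = -0.29722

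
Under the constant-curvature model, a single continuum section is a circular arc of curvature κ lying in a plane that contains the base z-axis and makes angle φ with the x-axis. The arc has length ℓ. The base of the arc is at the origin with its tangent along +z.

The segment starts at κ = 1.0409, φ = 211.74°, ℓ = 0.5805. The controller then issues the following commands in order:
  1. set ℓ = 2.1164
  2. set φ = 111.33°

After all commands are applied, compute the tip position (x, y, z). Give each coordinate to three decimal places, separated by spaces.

initial: κ=1.0409, φ=211.74°, ℓ=0.5805
cmd 1: set ℓ=2.1164 → (κ,φ,ℓ)=(1.0409,211.74°,2.1164) → tip=(-1.2998,-0.8040,0.7751)
cmd 2: set φ=111.33° → (κ,φ,ℓ)=(1.0409,111.33°,2.1164) → tip=(-0.5559,1.4237,0.7751)

-0.556 1.424 0.775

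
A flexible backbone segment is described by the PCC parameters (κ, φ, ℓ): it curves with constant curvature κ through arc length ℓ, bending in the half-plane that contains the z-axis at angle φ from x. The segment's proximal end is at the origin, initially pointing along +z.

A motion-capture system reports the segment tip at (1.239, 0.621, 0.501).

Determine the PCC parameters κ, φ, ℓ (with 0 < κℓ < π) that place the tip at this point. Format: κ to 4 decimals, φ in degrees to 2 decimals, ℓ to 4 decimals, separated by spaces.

1.2763 26.62 1.9179

ρ = √(x²+y²) = √(1.239² + 0.621²) = 1.38592
φ = atan2(y, x) mod 360° = atan2(0.621, 1.239) = 26.6205°
|p|² = ρ² + z² = 1.38592² + 0.501² = 2.17176
κ = 2ρ / |p|² = 2×1.38592 / 2.17176 = 1.27630
θ = 2·atan2(ρ, z) = 2·atan2(1.38592, 0.501) = 2.44784 rad
ℓ = θ/κ = 2.44784/1.27630 = 1.91791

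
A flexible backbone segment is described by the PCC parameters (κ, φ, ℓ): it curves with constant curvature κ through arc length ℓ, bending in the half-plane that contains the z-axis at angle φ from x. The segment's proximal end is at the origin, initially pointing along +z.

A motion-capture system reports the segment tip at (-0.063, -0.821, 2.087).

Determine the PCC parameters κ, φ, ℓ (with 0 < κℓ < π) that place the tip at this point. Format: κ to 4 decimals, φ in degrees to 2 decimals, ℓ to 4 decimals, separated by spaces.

0.3272 265.61 2.2973

ρ = √(x²+y²) = √(-0.063² + -0.821²) = 0.82341
φ = atan2(y, x) mod 360° = atan2(-0.821, -0.063) = 265.6120°
|p|² = ρ² + z² = 0.82341² + 2.087² = 5.03358
κ = 2ρ / |p|² = 2×0.82341 / 5.03358 = 0.32717
θ = 2·atan2(ρ, z) = 2·atan2(0.82341, 2.087) = 0.75159 rad
ℓ = θ/κ = 0.75159/0.32717 = 2.29725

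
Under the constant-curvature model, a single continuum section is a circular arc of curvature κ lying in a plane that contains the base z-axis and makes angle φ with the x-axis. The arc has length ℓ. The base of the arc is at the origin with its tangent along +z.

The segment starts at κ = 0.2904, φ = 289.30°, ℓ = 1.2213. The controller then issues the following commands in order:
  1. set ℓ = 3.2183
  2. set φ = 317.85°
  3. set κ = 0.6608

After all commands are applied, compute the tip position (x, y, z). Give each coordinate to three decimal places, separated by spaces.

initial: κ=0.2904, φ=289.30°, ℓ=1.2213
cmd 1: set ℓ=3.2183 → (κ,φ,ℓ)=(0.2904,289.30°,3.2183) → tip=(0.4619,-1.3190,2.7698)
cmd 2: set φ=317.85° → (κ,φ,ℓ)=(0.2904,317.85°,3.2183) → tip=(1.0361,-0.9379,2.7698)
cmd 3: set κ=0.6608 → (κ,φ,ℓ)=(0.6608,317.85°,3.2183) → tip=(1.7140,-1.5514,1.2855)

1.714 -1.551 1.285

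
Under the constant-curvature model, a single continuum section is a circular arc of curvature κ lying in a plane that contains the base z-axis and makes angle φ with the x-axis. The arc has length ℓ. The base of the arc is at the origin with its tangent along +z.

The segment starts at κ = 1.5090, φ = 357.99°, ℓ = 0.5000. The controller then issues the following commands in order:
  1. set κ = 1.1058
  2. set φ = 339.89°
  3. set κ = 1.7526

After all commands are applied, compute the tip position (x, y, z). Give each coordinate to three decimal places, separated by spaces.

0.193 -0.071 0.438

initial: κ=1.5090, φ=357.99°, ℓ=0.5000
cmd 1: set κ=1.1058 → (κ,φ,ℓ)=(1.1058,357.99°,0.5000) → tip=(0.1347,-0.0047,0.4749)
cmd 2: set φ=339.89° → (κ,φ,ℓ)=(1.1058,339.89°,0.5000) → tip=(0.1265,-0.0463,0.4749)
cmd 3: set κ=1.7526 → (κ,φ,ℓ)=(1.7526,339.89°,0.5000) → tip=(0.1929,-0.0706,0.4384)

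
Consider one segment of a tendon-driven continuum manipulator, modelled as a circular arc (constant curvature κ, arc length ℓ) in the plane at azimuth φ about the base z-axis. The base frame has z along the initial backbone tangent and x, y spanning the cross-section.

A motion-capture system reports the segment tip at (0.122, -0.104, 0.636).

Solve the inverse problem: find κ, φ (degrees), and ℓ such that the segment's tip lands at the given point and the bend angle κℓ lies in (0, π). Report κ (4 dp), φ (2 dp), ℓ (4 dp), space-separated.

ρ = √(x²+y²) = √(0.122² + -0.104²) = 0.16031
φ = atan2(y, x) mod 360° = atan2(-0.104, 0.122) = 319.5538°
|p|² = ρ² + z² = 0.16031² + 0.636² = 0.43020
κ = 2ρ / |p|² = 2×0.16031 / 0.43020 = 0.74530
θ = 2·atan2(ρ, z) = 2·atan2(0.16031, 0.636) = 0.49384 rad
ℓ = θ/κ = 0.49384/0.74530 = 0.66261

0.7453 319.55 0.6626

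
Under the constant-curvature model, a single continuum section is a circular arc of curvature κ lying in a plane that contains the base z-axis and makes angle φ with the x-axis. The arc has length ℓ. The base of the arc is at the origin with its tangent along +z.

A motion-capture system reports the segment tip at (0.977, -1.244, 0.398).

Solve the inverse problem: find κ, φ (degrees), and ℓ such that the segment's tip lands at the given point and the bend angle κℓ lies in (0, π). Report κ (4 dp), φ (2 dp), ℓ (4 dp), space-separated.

1.1891 308.15 2.2274

ρ = √(x²+y²) = √(0.977² + -1.244²) = 1.58179
φ = atan2(y, x) mod 360° = atan2(-1.244, 0.977) = 308.1450°
|p|² = ρ² + z² = 1.58179² + 0.398² = 2.66047
κ = 2ρ / |p|² = 2×1.58179 / 2.66047 = 1.18911
θ = 2·atan2(ρ, z) = 2·atan2(1.58179, 0.398) = 2.64860 rad
ℓ = θ/κ = 2.64860/1.18911 = 2.22738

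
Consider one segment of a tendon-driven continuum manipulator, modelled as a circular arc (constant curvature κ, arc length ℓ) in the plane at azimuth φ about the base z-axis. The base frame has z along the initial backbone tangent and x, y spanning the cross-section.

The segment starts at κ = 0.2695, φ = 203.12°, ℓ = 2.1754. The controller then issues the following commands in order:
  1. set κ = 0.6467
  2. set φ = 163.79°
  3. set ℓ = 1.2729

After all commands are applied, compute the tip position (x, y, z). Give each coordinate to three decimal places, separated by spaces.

-0.475 0.138 1.134

initial: κ=0.2695, φ=203.12°, ℓ=2.1754
cmd 1: set κ=0.6467 → (κ,φ,ℓ)=(0.6467,203.12°,2.1754) → tip=(-1.1900,-0.5081,1.5256)
cmd 2: set φ=163.79° → (κ,φ,ℓ)=(0.6467,163.79°,2.1754) → tip=(-1.2425,0.3612,1.5256)
cmd 3: set ℓ=1.2729 → (κ,φ,ℓ)=(0.6467,163.79°,1.2729) → tip=(-0.4753,0.1382,1.1339)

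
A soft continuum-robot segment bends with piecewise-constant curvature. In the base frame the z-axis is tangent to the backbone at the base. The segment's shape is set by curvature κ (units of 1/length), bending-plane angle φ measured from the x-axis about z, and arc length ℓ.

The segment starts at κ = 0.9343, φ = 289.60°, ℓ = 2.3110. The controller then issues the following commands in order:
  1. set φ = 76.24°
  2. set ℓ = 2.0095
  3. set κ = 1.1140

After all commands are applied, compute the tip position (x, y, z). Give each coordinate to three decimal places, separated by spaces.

initial: κ=0.9343, φ=289.60°, ℓ=2.3110
cmd 1: set φ=76.24° → (κ,φ,ℓ)=(0.9343,76.24°,2.3110) → tip=(0.3959,1.6166,0.8903)
cmd 2: set ℓ=2.0095 → (κ,φ,ℓ)=(0.9343,76.24°,2.0095) → tip=(0.3314,1.3535,1.0204)
cmd 3: set κ=1.1140 → (κ,φ,ℓ)=(1.1140,76.24°,2.0095) → tip=(0.3457,1.4118,0.7048)

0.346 1.412 0.705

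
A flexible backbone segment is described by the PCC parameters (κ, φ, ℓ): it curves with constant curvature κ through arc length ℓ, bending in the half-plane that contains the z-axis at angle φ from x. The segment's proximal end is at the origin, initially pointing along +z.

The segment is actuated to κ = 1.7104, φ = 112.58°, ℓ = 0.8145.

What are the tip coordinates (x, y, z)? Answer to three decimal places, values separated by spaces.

θ = κ·ℓ = 1.7104 × 0.8145 = 1.39312 rad
ρ = (1 − cos θ)/κ = (1 − 0.17674)/1.7104 = 0.48132
z = sin θ / κ = 0.98426/1.7104 = 0.57545
x = ρ cos φ = 0.48132 × cos(112.58°) = -0.18482
y = ρ sin φ = 0.48132 × sin(112.58°) = 0.44443

-0.185 0.444 0.575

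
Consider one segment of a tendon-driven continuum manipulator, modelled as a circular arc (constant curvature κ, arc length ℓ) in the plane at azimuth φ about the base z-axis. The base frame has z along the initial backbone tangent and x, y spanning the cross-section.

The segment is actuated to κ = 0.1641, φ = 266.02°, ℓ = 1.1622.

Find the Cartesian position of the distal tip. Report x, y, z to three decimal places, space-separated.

-0.008 -0.110 1.155

θ = κ·ℓ = 0.1641 × 1.1622 = 0.19072 rad
ρ = (1 − cos θ)/κ = (1 − 0.98187)/0.1641 = 0.11049
z = sin θ / κ = 0.18956/0.1641 = 1.15517
x = ρ cos φ = 0.11049 × cos(266.02°) = -0.00767
y = ρ sin φ = 0.11049 × sin(266.02°) = -0.11022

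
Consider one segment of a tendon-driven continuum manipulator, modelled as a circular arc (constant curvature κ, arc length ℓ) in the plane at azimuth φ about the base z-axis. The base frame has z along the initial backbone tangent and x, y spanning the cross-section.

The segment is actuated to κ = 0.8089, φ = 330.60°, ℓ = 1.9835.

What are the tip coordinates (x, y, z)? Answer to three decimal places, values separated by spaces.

θ = κ·ℓ = 0.8089 × 1.9835 = 1.60445 rad
ρ = (1 − cos θ)/κ = (1 − -0.03365)/0.8089 = 1.27785
z = sin θ / κ = 0.99943/0.8089 = 1.23555
x = ρ cos φ = 1.27785 × cos(330.60°) = 1.11328
y = ρ sin φ = 1.27785 × sin(330.60°) = -0.62730

1.113 -0.627 1.236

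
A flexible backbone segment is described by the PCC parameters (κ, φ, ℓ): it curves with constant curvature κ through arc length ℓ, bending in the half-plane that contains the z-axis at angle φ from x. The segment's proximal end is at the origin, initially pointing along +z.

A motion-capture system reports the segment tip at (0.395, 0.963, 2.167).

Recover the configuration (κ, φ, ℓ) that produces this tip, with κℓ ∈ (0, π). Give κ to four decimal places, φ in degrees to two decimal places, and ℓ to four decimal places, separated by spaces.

0.3602 67.70 2.4863

ρ = √(x²+y²) = √(0.395² + 0.963²) = 1.04086
φ = atan2(y, x) mod 360° = atan2(0.963, 0.395) = 67.6977°
|p|² = ρ² + z² = 1.04086² + 2.167² = 5.77928
κ = 2ρ / |p|² = 2×1.04086 / 5.77928 = 0.36020
θ = 2·atan2(ρ, z) = 2·atan2(1.04086, 2.167) = 0.89557 rad
ℓ = θ/κ = 0.89557/0.36020 = 2.48627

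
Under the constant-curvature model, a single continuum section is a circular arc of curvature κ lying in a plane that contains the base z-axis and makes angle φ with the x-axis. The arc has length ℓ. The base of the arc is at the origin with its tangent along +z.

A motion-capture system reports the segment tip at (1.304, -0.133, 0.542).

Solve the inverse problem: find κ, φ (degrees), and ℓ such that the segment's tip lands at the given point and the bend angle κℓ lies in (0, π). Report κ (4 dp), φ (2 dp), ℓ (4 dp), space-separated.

1.3030 354.18 1.8092

ρ = √(x²+y²) = √(1.304² + -0.133²) = 1.31077
φ = atan2(y, x) mod 360° = atan2(-0.133, 1.304) = 354.1763°
|p|² = ρ² + z² = 1.31077² + 0.542² = 2.01187
κ = 2ρ / |p|² = 2×1.31077 / 2.01187 = 1.30303
θ = 2·atan2(ρ, z) = 2·atan2(1.31077, 0.542) = 2.35741 rad
ℓ = θ/κ = 2.35741/1.30303 = 1.80918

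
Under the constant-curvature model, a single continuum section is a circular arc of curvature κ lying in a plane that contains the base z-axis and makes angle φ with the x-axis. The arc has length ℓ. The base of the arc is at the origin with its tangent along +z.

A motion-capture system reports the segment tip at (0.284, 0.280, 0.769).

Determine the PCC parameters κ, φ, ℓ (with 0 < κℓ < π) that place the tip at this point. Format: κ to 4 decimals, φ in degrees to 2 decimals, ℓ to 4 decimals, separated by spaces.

1.0629 44.59 0.9002

ρ = √(x²+y²) = √(0.284² + 0.280²) = 0.39882
φ = atan2(y, x) mod 360° = atan2(0.280, 0.284) = 44.5937°
|p|² = ρ² + z² = 0.39882² + 0.769² = 0.75042
κ = 2ρ / |p|² = 2×0.39882 / 0.75042 = 1.06292
θ = 2·atan2(ρ, z) = 2·atan2(0.39882, 0.769) = 0.95686 rad
ℓ = θ/κ = 0.95686/1.06292 = 0.90022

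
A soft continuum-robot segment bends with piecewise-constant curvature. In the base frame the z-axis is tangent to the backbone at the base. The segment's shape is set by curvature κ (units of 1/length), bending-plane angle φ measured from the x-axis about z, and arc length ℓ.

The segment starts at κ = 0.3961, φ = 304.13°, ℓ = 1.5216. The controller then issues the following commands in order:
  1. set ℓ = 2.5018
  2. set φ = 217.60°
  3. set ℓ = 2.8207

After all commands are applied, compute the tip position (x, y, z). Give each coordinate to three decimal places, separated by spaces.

-1.124 -0.865 2.269

initial: κ=0.3961, φ=304.13°, ℓ=1.5216
cmd 1: set ℓ=2.5018 → (κ,φ,ℓ)=(0.3961,304.13°,2.5018) → tip=(0.6404,-0.9448,2.1120)
cmd 2: set φ=217.60° → (κ,φ,ℓ)=(0.3961,217.60°,2.5018) → tip=(-0.9043,-0.6964,2.1120)
cmd 3: set ℓ=2.8207 → (κ,φ,ℓ)=(0.3961,217.60°,2.8207) → tip=(-1.1239,-0.8655,2.2694)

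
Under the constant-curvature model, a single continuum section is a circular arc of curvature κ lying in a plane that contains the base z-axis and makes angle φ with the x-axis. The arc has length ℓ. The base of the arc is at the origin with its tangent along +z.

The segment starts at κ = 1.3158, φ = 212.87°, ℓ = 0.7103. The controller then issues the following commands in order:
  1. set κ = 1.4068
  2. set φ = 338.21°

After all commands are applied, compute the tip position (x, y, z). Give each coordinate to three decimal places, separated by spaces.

initial: κ=1.3158, φ=212.87°, ℓ=0.7103
cmd 1: set κ=1.4068 → (κ,φ,ℓ)=(1.4068,212.87°,0.7103) → tip=(-0.2741,-0.1771,0.5979)
cmd 2: set φ=338.21° → (κ,φ,ℓ)=(1.4068,338.21°,0.7103) → tip=(0.3030,-0.1211,0.5979)

0.303 -0.121 0.598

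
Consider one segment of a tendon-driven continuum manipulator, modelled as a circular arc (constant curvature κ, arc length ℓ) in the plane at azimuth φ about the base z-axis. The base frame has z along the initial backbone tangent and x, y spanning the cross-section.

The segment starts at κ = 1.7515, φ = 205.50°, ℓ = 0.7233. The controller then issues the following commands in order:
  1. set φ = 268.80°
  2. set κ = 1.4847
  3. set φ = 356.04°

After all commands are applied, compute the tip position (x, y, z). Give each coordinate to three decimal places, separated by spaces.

0.352 -0.024 0.592

initial: κ=1.7515, φ=205.50°, ℓ=0.7233
cmd 1: set φ=268.80° → (κ,φ,ℓ)=(1.7515,268.80°,0.7233) → tip=(-0.0084,-0.4000,0.5448)
cmd 2: set κ=1.4847 → (κ,φ,ℓ)=(1.4847,268.80°,0.7233) → tip=(-0.0074,-0.3524,0.5921)
cmd 3: set φ=356.04° → (κ,φ,ℓ)=(1.4847,356.04°,0.7233) → tip=(0.3516,-0.0243,0.5921)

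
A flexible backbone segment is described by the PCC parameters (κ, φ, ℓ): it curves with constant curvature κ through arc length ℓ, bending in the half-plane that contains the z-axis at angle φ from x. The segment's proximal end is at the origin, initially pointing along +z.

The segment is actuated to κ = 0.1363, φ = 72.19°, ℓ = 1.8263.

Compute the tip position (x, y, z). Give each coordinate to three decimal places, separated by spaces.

θ = κ·ℓ = 0.1363 × 1.8263 = 0.24892 rad
ρ = (1 − cos θ)/κ = (1 − 0.96918)/0.1363 = 0.22613
z = sin θ / κ = 0.24636/0.1363 = 1.80750
x = ρ cos φ = 0.22613 × cos(72.19°) = 0.06917
y = ρ sin φ = 0.22613 × sin(72.19°) = 0.21530

0.069 0.215 1.807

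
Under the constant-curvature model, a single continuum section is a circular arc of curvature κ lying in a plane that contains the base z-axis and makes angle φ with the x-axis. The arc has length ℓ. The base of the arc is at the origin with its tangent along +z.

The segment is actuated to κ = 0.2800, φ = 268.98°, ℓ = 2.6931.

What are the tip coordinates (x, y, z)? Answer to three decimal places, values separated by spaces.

θ = κ·ℓ = 0.2800 × 2.6931 = 0.75407 rad
ρ = (1 − cos θ)/κ = (1 − 0.72891)/0.2800 = 0.96818
z = sin θ / κ = 0.68461/0.2800 = 2.44503
x = ρ cos φ = 0.96818 × cos(268.98°) = -0.01723
y = ρ sin φ = 0.96818 × sin(268.98°) = -0.96803

-0.017 -0.968 2.445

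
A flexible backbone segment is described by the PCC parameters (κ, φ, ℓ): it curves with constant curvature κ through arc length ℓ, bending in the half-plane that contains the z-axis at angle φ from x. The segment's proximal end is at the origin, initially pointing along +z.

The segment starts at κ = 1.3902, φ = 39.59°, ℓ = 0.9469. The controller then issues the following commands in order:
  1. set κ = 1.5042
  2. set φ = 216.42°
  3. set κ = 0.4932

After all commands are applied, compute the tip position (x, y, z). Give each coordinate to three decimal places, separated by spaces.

initial: κ=1.3902, φ=39.59°, ℓ=0.9469
cmd 1: set κ=1.5042 → (κ,φ,ℓ)=(1.5042,39.59°,0.9469) → tip=(0.4375,0.3618,0.6577)
cmd 2: set φ=216.42° → (κ,φ,ℓ)=(1.5042,216.42°,0.9469) → tip=(-0.4569,-0.3371,0.6577)
cmd 3: set κ=0.4932 → (κ,φ,ℓ)=(0.4932,216.42°,0.9469) → tip=(-0.1747,-0.1289,0.9129)

-0.175 -0.129 0.913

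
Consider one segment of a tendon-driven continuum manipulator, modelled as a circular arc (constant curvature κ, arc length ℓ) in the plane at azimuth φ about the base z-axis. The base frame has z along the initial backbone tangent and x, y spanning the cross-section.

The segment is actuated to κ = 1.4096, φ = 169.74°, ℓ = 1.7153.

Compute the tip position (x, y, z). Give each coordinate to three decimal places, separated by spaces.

θ = κ·ℓ = 1.4096 × 1.7153 = 2.41789 rad
ρ = (1 − cos θ)/κ = (1 − -0.74936)/1.4096 = 1.24103
z = sin θ / κ = 0.66217/1.4096 = 0.46975
x = ρ cos φ = 1.24103 × cos(169.74°) = -1.22119
y = ρ sin φ = 1.24103 × sin(169.74°) = 0.22105

-1.221 0.221 0.470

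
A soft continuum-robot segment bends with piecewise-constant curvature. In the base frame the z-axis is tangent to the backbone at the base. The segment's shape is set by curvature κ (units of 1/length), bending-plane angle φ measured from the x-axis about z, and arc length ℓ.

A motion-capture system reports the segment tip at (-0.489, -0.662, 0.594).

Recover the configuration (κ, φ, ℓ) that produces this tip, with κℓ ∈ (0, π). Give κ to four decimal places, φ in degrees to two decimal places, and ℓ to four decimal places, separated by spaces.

1.5978 233.55 1.1837

ρ = √(x²+y²) = √(-0.489² + -0.662²) = 0.82302
φ = atan2(y, x) mod 360° = atan2(-0.662, -0.489) = 233.5478°
|p|² = ρ² + z² = 0.82302² + 0.594² = 1.03020
κ = 2ρ / |p|² = 2×0.82302 / 1.03020 = 1.59779
θ = 2·atan2(ρ, z) = 2·atan2(0.82302, 0.594) = 1.89127 rad
ℓ = θ/κ = 1.89127/1.59779 = 1.18368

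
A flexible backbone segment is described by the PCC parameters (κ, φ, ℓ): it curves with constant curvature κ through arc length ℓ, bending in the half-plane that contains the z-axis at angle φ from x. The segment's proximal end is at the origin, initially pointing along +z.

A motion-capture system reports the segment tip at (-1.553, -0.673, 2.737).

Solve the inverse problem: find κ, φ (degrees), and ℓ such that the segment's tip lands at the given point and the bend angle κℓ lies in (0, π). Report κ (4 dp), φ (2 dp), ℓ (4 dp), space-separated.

0.3269 203.43 3.3887

ρ = √(x²+y²) = √(-1.553² + -0.673²) = 1.69255
φ = atan2(y, x) mod 360° = atan2(-0.673, -1.553) = 203.4297°
|p|² = ρ² + z² = 1.69255² + 2.737² = 10.35591
κ = 2ρ / |p|² = 2×1.69255 / 10.35591 = 0.32688
θ = 2·atan2(ρ, z) = 2·atan2(1.69255, 2.737) = 1.10767 rad
ℓ = θ/κ = 1.10767/0.32688 = 3.38866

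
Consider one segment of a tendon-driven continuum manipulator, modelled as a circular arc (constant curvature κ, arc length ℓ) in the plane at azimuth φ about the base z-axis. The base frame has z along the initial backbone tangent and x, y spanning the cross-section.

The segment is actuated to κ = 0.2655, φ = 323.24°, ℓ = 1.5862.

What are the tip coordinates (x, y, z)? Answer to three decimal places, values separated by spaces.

θ = κ·ℓ = 0.2655 × 1.5862 = 0.42114 rad
ρ = (1 − cos θ)/κ = (1 − 0.91263)/0.2655 = 0.32910
z = sin θ / κ = 0.40880/0.2655 = 1.53973
x = ρ cos φ = 0.32910 × cos(323.24°) = 0.26365
y = ρ sin φ = 0.32910 × sin(323.24°) = -0.19695

0.264 -0.197 1.540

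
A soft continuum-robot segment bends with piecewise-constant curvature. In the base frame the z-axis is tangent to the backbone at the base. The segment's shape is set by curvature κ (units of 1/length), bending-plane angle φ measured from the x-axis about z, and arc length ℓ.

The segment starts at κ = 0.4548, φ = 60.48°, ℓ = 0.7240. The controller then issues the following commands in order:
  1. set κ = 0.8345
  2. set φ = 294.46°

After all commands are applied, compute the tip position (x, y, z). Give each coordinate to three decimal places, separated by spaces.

0.088 -0.193 0.681

initial: κ=0.4548, φ=60.48°, ℓ=0.7240
cmd 1: set κ=0.8345 → (κ,φ,ℓ)=(0.8345,60.48°,0.7240) → tip=(0.1045,0.1846,0.6807)
cmd 2: set φ=294.46° → (κ,φ,ℓ)=(0.8345,294.46°,0.7240) → tip=(0.0878,-0.1931,0.6807)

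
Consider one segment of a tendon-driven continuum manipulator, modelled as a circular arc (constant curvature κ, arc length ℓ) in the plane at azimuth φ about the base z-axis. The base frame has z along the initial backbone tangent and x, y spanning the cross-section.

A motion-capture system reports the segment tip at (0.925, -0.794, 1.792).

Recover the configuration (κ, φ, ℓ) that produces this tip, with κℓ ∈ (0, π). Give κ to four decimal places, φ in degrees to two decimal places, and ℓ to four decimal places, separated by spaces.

0.5190 319.36 2.3018

ρ = √(x²+y²) = √(0.925² + -0.794²) = 1.21904
φ = atan2(y, x) mod 360° = atan2(-0.794, 0.925) = 319.3579°
|p|² = ρ² + z² = 1.21904² + 1.792² = 4.69733
κ = 2ρ / |p|² = 2×1.21904 / 4.69733 = 0.51904
θ = 2·atan2(ρ, z) = 2·atan2(1.21904, 1.792) = 1.19472 rad
ℓ = θ/κ = 1.19472/0.51904 = 2.30181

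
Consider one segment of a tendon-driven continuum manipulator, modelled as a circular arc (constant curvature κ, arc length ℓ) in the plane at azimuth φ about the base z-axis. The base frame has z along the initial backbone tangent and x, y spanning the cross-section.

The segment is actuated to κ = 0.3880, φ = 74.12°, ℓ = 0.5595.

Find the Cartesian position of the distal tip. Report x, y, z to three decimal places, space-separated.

θ = κ·ℓ = 0.3880 × 0.5595 = 0.21709 rad
ρ = (1 − cos θ)/κ = (1 − 0.97653)/0.3880 = 0.06049
z = sin θ / κ = 0.21538/0.3880 = 0.55512
x = ρ cos φ = 0.06049 × cos(74.12°) = 0.01655
y = ρ sin φ = 0.06049 × sin(74.12°) = 0.05818

0.017 0.058 0.555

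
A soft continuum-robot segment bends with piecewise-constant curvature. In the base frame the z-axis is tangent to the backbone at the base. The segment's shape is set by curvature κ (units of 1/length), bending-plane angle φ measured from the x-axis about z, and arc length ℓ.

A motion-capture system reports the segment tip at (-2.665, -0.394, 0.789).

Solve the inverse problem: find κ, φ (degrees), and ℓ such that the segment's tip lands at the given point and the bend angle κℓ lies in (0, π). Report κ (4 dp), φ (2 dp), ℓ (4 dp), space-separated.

0.6837 188.41 3.7613

ρ = √(x²+y²) = √(-2.665² + -0.394²) = 2.69397
φ = atan2(y, x) mod 360° = atan2(-0.394, -2.665) = 188.4098°
|p|² = ρ² + z² = 2.69397² + 0.789² = 7.87998
κ = 2ρ / |p|² = 2×2.69397 / 7.87998 = 0.68375
θ = 2·atan2(ρ, z) = 2·atan2(2.69397, 0.789) = 2.57178 rad
ℓ = θ/κ = 2.57178/0.68375 = 3.76128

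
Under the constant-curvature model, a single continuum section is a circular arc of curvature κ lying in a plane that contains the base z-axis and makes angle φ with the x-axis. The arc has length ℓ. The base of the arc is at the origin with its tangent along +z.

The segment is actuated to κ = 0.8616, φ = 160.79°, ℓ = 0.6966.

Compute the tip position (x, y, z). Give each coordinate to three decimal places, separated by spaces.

-0.192 0.067 0.656

θ = κ·ℓ = 0.8616 × 0.6966 = 0.60019 rad
ρ = (1 − cos θ)/κ = (1 − 0.82523)/0.8616 = 0.20285
z = sin θ / κ = 0.56480/0.8616 = 0.65552
x = ρ cos φ = 0.20285 × cos(160.79°) = -0.19155
y = ρ sin φ = 0.20285 × sin(160.79°) = 0.06674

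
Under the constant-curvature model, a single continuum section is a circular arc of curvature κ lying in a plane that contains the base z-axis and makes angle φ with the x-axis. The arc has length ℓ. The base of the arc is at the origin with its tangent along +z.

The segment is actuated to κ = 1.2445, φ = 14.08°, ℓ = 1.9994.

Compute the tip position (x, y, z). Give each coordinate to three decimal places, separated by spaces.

θ = κ·ℓ = 1.2445 × 1.9994 = 2.48825 rad
ρ = (1 − cos θ)/κ = (1 − -0.79406)/1.2445 = 1.44159
z = sin θ / κ = 0.60784/1.2445 = 0.48842
x = ρ cos φ = 1.44159 × cos(14.08°) = 1.39828
y = ρ sin φ = 1.44159 × sin(14.08°) = 0.35070

1.398 0.351 0.488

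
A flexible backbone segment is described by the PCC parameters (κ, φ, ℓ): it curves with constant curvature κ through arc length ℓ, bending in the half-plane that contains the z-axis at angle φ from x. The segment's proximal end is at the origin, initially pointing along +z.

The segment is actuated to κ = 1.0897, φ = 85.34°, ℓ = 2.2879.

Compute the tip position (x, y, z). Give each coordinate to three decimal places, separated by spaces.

θ = κ·ℓ = 1.0897 × 2.2879 = 2.49312 rad
ρ = (1 − cos θ)/κ = (1 − -0.79701)/1.0897 = 1.64909
z = sin θ / κ = 0.60397/1.0897 = 0.55425
x = ρ cos φ = 1.64909 × cos(85.34°) = 0.13398
y = ρ sin φ = 1.64909 × sin(85.34°) = 1.64364

0.134 1.644 0.554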